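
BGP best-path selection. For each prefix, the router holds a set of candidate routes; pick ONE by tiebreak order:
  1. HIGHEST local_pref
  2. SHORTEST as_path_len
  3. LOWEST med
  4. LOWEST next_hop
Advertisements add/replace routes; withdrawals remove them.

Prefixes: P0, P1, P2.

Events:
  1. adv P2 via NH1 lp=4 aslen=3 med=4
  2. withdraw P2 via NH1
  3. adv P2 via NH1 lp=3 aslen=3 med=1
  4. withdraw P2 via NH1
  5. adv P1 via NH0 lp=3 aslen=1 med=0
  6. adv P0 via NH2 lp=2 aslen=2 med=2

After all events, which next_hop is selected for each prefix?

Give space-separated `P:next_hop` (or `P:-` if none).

Op 1: best P0=- P1=- P2=NH1
Op 2: best P0=- P1=- P2=-
Op 3: best P0=- P1=- P2=NH1
Op 4: best P0=- P1=- P2=-
Op 5: best P0=- P1=NH0 P2=-
Op 6: best P0=NH2 P1=NH0 P2=-

Answer: P0:NH2 P1:NH0 P2:-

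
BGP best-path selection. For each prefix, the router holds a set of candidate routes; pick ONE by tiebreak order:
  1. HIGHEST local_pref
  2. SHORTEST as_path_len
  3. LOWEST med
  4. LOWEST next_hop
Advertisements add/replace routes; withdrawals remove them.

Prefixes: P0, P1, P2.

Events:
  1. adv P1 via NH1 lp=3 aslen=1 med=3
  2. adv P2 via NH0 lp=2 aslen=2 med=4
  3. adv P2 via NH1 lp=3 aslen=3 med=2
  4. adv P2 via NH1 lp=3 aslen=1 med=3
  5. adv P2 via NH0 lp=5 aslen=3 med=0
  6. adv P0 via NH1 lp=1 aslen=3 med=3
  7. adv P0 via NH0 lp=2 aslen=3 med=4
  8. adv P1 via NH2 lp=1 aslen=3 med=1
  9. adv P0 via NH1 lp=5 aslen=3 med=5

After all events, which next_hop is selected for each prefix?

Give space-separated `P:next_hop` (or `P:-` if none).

Op 1: best P0=- P1=NH1 P2=-
Op 2: best P0=- P1=NH1 P2=NH0
Op 3: best P0=- P1=NH1 P2=NH1
Op 4: best P0=- P1=NH1 P2=NH1
Op 5: best P0=- P1=NH1 P2=NH0
Op 6: best P0=NH1 P1=NH1 P2=NH0
Op 7: best P0=NH0 P1=NH1 P2=NH0
Op 8: best P0=NH0 P1=NH1 P2=NH0
Op 9: best P0=NH1 P1=NH1 P2=NH0

Answer: P0:NH1 P1:NH1 P2:NH0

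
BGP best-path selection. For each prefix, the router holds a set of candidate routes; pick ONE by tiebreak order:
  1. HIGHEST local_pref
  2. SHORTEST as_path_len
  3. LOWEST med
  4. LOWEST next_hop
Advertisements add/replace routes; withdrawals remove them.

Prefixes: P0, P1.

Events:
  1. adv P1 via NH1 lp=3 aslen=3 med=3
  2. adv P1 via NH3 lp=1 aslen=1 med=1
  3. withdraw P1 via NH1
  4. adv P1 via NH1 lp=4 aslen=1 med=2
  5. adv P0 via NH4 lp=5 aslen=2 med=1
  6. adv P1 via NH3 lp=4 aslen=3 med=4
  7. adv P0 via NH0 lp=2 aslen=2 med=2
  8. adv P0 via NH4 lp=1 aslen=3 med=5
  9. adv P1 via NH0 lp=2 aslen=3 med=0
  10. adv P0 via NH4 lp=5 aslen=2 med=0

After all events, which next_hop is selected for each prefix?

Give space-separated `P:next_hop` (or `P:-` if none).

Op 1: best P0=- P1=NH1
Op 2: best P0=- P1=NH1
Op 3: best P0=- P1=NH3
Op 4: best P0=- P1=NH1
Op 5: best P0=NH4 P1=NH1
Op 6: best P0=NH4 P1=NH1
Op 7: best P0=NH4 P1=NH1
Op 8: best P0=NH0 P1=NH1
Op 9: best P0=NH0 P1=NH1
Op 10: best P0=NH4 P1=NH1

Answer: P0:NH4 P1:NH1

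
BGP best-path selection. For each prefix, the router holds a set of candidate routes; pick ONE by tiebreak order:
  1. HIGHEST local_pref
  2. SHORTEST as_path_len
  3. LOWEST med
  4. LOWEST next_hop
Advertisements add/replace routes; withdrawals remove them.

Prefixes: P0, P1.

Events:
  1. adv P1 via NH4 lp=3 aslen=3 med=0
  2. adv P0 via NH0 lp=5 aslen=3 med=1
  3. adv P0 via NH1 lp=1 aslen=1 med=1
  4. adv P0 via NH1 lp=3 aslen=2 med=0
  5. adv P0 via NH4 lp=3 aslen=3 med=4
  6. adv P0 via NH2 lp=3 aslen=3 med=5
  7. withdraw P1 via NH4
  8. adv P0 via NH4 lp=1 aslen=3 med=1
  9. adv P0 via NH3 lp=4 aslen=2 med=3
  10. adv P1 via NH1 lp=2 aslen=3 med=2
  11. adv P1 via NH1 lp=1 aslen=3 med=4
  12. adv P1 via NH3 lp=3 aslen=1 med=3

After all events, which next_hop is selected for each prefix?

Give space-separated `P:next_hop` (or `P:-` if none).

Answer: P0:NH0 P1:NH3

Derivation:
Op 1: best P0=- P1=NH4
Op 2: best P0=NH0 P1=NH4
Op 3: best P0=NH0 P1=NH4
Op 4: best P0=NH0 P1=NH4
Op 5: best P0=NH0 P1=NH4
Op 6: best P0=NH0 P1=NH4
Op 7: best P0=NH0 P1=-
Op 8: best P0=NH0 P1=-
Op 9: best P0=NH0 P1=-
Op 10: best P0=NH0 P1=NH1
Op 11: best P0=NH0 P1=NH1
Op 12: best P0=NH0 P1=NH3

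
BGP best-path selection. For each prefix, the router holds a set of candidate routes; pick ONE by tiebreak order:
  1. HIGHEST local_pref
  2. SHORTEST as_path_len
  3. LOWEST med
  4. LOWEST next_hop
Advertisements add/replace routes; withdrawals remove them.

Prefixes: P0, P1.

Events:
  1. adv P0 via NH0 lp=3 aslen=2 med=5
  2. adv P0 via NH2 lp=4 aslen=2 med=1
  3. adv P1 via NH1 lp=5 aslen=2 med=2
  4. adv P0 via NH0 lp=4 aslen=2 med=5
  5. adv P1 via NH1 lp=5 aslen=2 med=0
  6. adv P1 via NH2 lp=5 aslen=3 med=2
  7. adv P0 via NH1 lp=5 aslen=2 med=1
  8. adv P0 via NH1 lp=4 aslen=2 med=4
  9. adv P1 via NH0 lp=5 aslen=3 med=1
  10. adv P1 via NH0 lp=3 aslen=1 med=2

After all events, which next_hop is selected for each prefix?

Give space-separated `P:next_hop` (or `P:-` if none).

Op 1: best P0=NH0 P1=-
Op 2: best P0=NH2 P1=-
Op 3: best P0=NH2 P1=NH1
Op 4: best P0=NH2 P1=NH1
Op 5: best P0=NH2 P1=NH1
Op 6: best P0=NH2 P1=NH1
Op 7: best P0=NH1 P1=NH1
Op 8: best P0=NH2 P1=NH1
Op 9: best P0=NH2 P1=NH1
Op 10: best P0=NH2 P1=NH1

Answer: P0:NH2 P1:NH1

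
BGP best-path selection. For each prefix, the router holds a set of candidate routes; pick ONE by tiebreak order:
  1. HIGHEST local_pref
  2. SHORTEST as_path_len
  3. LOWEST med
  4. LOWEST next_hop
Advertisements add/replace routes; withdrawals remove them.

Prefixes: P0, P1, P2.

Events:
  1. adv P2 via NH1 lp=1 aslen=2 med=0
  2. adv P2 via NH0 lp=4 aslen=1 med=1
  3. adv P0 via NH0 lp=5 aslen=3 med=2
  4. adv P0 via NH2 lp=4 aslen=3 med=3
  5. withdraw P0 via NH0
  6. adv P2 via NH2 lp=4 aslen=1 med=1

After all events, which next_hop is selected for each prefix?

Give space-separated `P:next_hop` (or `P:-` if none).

Answer: P0:NH2 P1:- P2:NH0

Derivation:
Op 1: best P0=- P1=- P2=NH1
Op 2: best P0=- P1=- P2=NH0
Op 3: best P0=NH0 P1=- P2=NH0
Op 4: best P0=NH0 P1=- P2=NH0
Op 5: best P0=NH2 P1=- P2=NH0
Op 6: best P0=NH2 P1=- P2=NH0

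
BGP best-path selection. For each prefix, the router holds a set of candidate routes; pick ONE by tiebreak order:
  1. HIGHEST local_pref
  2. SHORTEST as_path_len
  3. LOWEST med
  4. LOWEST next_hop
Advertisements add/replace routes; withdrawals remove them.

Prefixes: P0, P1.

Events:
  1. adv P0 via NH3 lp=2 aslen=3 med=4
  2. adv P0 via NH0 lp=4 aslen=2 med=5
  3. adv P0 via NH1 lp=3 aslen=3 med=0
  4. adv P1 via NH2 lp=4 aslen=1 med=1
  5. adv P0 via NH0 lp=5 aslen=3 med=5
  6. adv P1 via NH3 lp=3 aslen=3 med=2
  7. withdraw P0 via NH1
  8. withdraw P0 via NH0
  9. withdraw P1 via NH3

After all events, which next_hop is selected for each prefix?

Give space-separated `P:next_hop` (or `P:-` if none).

Op 1: best P0=NH3 P1=-
Op 2: best P0=NH0 P1=-
Op 3: best P0=NH0 P1=-
Op 4: best P0=NH0 P1=NH2
Op 5: best P0=NH0 P1=NH2
Op 6: best P0=NH0 P1=NH2
Op 7: best P0=NH0 P1=NH2
Op 8: best P0=NH3 P1=NH2
Op 9: best P0=NH3 P1=NH2

Answer: P0:NH3 P1:NH2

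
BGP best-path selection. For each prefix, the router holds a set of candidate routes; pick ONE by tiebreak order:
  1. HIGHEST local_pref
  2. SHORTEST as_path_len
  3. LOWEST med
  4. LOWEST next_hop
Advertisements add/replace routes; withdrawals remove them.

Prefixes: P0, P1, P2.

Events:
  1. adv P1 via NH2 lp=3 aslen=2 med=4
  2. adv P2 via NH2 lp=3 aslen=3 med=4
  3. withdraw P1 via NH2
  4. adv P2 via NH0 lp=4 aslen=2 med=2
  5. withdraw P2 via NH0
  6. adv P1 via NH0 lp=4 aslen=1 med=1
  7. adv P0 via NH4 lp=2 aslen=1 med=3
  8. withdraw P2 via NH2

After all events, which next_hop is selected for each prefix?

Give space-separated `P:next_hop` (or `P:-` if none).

Answer: P0:NH4 P1:NH0 P2:-

Derivation:
Op 1: best P0=- P1=NH2 P2=-
Op 2: best P0=- P1=NH2 P2=NH2
Op 3: best P0=- P1=- P2=NH2
Op 4: best P0=- P1=- P2=NH0
Op 5: best P0=- P1=- P2=NH2
Op 6: best P0=- P1=NH0 P2=NH2
Op 7: best P0=NH4 P1=NH0 P2=NH2
Op 8: best P0=NH4 P1=NH0 P2=-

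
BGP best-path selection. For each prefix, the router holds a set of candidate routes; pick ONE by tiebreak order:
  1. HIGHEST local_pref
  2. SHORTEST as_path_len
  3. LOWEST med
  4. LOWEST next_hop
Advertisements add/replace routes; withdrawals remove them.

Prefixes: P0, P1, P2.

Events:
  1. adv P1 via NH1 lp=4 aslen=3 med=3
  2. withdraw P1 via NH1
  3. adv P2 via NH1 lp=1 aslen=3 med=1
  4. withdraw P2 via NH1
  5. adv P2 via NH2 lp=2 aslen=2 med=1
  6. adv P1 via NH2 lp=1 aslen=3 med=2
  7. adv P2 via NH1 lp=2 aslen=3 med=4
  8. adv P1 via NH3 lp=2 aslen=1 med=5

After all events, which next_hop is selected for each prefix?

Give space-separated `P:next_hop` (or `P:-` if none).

Op 1: best P0=- P1=NH1 P2=-
Op 2: best P0=- P1=- P2=-
Op 3: best P0=- P1=- P2=NH1
Op 4: best P0=- P1=- P2=-
Op 5: best P0=- P1=- P2=NH2
Op 6: best P0=- P1=NH2 P2=NH2
Op 7: best P0=- P1=NH2 P2=NH2
Op 8: best P0=- P1=NH3 P2=NH2

Answer: P0:- P1:NH3 P2:NH2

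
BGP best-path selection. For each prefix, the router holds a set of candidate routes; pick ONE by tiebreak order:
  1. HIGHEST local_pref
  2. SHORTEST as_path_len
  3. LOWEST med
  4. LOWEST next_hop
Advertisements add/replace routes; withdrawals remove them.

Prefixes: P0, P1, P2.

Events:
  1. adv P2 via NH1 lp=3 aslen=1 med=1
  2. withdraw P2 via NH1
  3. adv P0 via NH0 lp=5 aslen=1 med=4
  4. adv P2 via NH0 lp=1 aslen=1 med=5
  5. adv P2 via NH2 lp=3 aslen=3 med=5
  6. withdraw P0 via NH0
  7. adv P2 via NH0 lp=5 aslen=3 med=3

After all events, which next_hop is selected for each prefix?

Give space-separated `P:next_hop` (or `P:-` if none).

Answer: P0:- P1:- P2:NH0

Derivation:
Op 1: best P0=- P1=- P2=NH1
Op 2: best P0=- P1=- P2=-
Op 3: best P0=NH0 P1=- P2=-
Op 4: best P0=NH0 P1=- P2=NH0
Op 5: best P0=NH0 P1=- P2=NH2
Op 6: best P0=- P1=- P2=NH2
Op 7: best P0=- P1=- P2=NH0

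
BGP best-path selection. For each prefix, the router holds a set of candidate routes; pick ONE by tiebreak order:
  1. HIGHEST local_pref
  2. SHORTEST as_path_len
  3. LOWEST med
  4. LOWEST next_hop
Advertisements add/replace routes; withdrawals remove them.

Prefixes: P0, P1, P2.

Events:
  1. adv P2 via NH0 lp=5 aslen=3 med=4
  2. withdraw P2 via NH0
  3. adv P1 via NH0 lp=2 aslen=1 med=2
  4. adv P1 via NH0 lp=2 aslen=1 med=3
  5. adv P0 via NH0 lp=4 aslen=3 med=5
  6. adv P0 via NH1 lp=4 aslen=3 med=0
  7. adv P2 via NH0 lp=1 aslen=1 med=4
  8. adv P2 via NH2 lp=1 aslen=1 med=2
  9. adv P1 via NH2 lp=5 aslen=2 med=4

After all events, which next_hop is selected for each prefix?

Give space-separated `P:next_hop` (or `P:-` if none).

Answer: P0:NH1 P1:NH2 P2:NH2

Derivation:
Op 1: best P0=- P1=- P2=NH0
Op 2: best P0=- P1=- P2=-
Op 3: best P0=- P1=NH0 P2=-
Op 4: best P0=- P1=NH0 P2=-
Op 5: best P0=NH0 P1=NH0 P2=-
Op 6: best P0=NH1 P1=NH0 P2=-
Op 7: best P0=NH1 P1=NH0 P2=NH0
Op 8: best P0=NH1 P1=NH0 P2=NH2
Op 9: best P0=NH1 P1=NH2 P2=NH2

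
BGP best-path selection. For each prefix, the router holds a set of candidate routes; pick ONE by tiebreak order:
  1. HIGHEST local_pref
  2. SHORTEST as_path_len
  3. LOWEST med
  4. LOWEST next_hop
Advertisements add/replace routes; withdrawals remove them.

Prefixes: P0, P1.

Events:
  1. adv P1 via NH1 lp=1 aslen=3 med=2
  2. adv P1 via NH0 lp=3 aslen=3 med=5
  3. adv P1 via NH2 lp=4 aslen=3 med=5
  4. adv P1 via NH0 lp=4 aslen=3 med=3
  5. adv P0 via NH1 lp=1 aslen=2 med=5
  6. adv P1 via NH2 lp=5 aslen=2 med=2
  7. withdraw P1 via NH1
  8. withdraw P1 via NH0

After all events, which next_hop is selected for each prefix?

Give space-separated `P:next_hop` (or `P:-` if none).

Op 1: best P0=- P1=NH1
Op 2: best P0=- P1=NH0
Op 3: best P0=- P1=NH2
Op 4: best P0=- P1=NH0
Op 5: best P0=NH1 P1=NH0
Op 6: best P0=NH1 P1=NH2
Op 7: best P0=NH1 P1=NH2
Op 8: best P0=NH1 P1=NH2

Answer: P0:NH1 P1:NH2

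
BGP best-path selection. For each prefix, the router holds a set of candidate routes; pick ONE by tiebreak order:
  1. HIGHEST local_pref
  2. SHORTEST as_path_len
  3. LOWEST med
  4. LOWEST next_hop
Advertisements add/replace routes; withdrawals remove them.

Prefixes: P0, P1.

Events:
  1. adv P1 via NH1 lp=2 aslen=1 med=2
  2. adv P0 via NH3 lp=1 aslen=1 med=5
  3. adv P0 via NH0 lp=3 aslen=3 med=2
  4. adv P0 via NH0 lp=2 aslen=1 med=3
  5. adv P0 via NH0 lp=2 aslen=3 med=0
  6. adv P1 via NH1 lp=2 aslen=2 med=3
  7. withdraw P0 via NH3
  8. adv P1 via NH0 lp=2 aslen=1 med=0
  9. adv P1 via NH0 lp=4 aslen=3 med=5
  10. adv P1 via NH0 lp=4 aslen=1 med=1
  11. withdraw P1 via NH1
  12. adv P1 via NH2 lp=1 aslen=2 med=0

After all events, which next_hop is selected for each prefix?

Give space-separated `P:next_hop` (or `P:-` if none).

Op 1: best P0=- P1=NH1
Op 2: best P0=NH3 P1=NH1
Op 3: best P0=NH0 P1=NH1
Op 4: best P0=NH0 P1=NH1
Op 5: best P0=NH0 P1=NH1
Op 6: best P0=NH0 P1=NH1
Op 7: best P0=NH0 P1=NH1
Op 8: best P0=NH0 P1=NH0
Op 9: best P0=NH0 P1=NH0
Op 10: best P0=NH0 P1=NH0
Op 11: best P0=NH0 P1=NH0
Op 12: best P0=NH0 P1=NH0

Answer: P0:NH0 P1:NH0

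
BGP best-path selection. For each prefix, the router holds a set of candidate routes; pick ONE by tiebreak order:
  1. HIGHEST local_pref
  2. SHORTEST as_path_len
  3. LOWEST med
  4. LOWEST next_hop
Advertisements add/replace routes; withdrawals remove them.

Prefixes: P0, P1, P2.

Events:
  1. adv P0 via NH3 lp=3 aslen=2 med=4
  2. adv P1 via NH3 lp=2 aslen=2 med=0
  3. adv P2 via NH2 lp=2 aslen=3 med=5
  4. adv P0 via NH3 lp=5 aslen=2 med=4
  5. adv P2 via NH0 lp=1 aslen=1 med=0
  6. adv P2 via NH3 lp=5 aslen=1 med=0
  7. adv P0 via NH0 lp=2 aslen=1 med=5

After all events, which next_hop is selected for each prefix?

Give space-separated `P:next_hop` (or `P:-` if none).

Op 1: best P0=NH3 P1=- P2=-
Op 2: best P0=NH3 P1=NH3 P2=-
Op 3: best P0=NH3 P1=NH3 P2=NH2
Op 4: best P0=NH3 P1=NH3 P2=NH2
Op 5: best P0=NH3 P1=NH3 P2=NH2
Op 6: best P0=NH3 P1=NH3 P2=NH3
Op 7: best P0=NH3 P1=NH3 P2=NH3

Answer: P0:NH3 P1:NH3 P2:NH3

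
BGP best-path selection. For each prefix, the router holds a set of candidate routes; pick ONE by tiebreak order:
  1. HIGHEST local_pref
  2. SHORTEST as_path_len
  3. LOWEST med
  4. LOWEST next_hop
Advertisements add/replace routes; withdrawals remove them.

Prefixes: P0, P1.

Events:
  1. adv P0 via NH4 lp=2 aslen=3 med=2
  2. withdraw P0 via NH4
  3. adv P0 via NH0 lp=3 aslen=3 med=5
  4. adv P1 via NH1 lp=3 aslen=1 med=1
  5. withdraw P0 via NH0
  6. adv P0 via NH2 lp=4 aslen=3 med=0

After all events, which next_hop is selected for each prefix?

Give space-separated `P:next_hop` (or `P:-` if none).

Answer: P0:NH2 P1:NH1

Derivation:
Op 1: best P0=NH4 P1=-
Op 2: best P0=- P1=-
Op 3: best P0=NH0 P1=-
Op 4: best P0=NH0 P1=NH1
Op 5: best P0=- P1=NH1
Op 6: best P0=NH2 P1=NH1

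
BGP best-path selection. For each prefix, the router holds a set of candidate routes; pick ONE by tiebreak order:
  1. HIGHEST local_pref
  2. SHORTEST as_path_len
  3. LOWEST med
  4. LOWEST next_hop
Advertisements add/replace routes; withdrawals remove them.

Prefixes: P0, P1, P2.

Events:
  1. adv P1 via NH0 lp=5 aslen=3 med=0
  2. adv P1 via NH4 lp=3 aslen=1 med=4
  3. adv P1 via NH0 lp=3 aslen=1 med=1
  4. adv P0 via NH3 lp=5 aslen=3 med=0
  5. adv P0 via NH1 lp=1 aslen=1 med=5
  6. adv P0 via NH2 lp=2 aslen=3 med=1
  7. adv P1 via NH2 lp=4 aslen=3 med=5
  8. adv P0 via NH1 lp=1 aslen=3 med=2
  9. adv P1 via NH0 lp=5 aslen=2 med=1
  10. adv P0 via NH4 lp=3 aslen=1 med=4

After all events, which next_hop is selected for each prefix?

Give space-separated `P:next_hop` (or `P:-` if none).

Op 1: best P0=- P1=NH0 P2=-
Op 2: best P0=- P1=NH0 P2=-
Op 3: best P0=- P1=NH0 P2=-
Op 4: best P0=NH3 P1=NH0 P2=-
Op 5: best P0=NH3 P1=NH0 P2=-
Op 6: best P0=NH3 P1=NH0 P2=-
Op 7: best P0=NH3 P1=NH2 P2=-
Op 8: best P0=NH3 P1=NH2 P2=-
Op 9: best P0=NH3 P1=NH0 P2=-
Op 10: best P0=NH3 P1=NH0 P2=-

Answer: P0:NH3 P1:NH0 P2:-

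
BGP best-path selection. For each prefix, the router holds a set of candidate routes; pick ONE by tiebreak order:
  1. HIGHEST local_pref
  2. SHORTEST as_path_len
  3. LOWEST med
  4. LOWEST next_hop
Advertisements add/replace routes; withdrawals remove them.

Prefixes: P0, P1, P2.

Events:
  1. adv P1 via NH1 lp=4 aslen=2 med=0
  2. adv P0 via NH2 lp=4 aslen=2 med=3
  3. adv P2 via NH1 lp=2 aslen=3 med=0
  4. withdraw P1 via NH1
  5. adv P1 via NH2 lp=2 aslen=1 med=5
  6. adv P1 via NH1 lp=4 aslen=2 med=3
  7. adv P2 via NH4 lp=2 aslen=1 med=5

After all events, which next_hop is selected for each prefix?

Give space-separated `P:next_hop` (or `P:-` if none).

Answer: P0:NH2 P1:NH1 P2:NH4

Derivation:
Op 1: best P0=- P1=NH1 P2=-
Op 2: best P0=NH2 P1=NH1 P2=-
Op 3: best P0=NH2 P1=NH1 P2=NH1
Op 4: best P0=NH2 P1=- P2=NH1
Op 5: best P0=NH2 P1=NH2 P2=NH1
Op 6: best P0=NH2 P1=NH1 P2=NH1
Op 7: best P0=NH2 P1=NH1 P2=NH4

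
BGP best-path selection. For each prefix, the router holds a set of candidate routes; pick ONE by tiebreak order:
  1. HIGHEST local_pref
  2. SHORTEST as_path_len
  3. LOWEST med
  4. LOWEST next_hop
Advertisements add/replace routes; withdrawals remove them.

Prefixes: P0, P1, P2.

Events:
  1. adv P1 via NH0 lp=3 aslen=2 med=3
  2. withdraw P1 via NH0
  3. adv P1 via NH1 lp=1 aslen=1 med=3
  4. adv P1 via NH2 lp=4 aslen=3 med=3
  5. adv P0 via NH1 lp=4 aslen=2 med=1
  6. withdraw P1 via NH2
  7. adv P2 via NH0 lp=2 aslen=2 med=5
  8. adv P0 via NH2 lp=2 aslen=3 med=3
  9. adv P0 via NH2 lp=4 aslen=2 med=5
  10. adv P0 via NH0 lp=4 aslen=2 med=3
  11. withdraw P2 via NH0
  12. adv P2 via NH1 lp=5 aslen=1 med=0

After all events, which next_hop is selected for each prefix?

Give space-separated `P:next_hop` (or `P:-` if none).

Answer: P0:NH1 P1:NH1 P2:NH1

Derivation:
Op 1: best P0=- P1=NH0 P2=-
Op 2: best P0=- P1=- P2=-
Op 3: best P0=- P1=NH1 P2=-
Op 4: best P0=- P1=NH2 P2=-
Op 5: best P0=NH1 P1=NH2 P2=-
Op 6: best P0=NH1 P1=NH1 P2=-
Op 7: best P0=NH1 P1=NH1 P2=NH0
Op 8: best P0=NH1 P1=NH1 P2=NH0
Op 9: best P0=NH1 P1=NH1 P2=NH0
Op 10: best P0=NH1 P1=NH1 P2=NH0
Op 11: best P0=NH1 P1=NH1 P2=-
Op 12: best P0=NH1 P1=NH1 P2=NH1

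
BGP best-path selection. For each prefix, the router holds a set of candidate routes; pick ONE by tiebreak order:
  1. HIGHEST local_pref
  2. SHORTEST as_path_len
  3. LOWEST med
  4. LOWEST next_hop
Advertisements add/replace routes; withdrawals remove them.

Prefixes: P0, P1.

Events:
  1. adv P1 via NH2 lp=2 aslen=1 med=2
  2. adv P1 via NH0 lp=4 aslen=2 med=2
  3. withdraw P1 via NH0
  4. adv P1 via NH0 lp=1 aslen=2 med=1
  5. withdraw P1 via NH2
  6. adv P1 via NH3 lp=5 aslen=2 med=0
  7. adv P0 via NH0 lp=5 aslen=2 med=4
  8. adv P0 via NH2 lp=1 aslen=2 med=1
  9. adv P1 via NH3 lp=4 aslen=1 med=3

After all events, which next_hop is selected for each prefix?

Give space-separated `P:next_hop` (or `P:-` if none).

Op 1: best P0=- P1=NH2
Op 2: best P0=- P1=NH0
Op 3: best P0=- P1=NH2
Op 4: best P0=- P1=NH2
Op 5: best P0=- P1=NH0
Op 6: best P0=- P1=NH3
Op 7: best P0=NH0 P1=NH3
Op 8: best P0=NH0 P1=NH3
Op 9: best P0=NH0 P1=NH3

Answer: P0:NH0 P1:NH3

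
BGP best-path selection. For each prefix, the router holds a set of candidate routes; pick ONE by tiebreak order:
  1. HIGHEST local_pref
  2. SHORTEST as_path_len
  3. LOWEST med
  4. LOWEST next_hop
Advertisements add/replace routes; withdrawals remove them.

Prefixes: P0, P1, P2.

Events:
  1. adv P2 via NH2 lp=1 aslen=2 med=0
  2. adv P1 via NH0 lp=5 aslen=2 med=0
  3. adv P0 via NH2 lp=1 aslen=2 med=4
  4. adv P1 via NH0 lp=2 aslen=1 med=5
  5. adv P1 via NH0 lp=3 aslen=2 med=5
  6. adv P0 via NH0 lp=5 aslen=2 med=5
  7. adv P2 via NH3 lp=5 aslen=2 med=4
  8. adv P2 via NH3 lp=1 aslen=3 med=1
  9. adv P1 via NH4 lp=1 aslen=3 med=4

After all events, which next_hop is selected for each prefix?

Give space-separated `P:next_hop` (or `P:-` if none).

Op 1: best P0=- P1=- P2=NH2
Op 2: best P0=- P1=NH0 P2=NH2
Op 3: best P0=NH2 P1=NH0 P2=NH2
Op 4: best P0=NH2 P1=NH0 P2=NH2
Op 5: best P0=NH2 P1=NH0 P2=NH2
Op 6: best P0=NH0 P1=NH0 P2=NH2
Op 7: best P0=NH0 P1=NH0 P2=NH3
Op 8: best P0=NH0 P1=NH0 P2=NH2
Op 9: best P0=NH0 P1=NH0 P2=NH2

Answer: P0:NH0 P1:NH0 P2:NH2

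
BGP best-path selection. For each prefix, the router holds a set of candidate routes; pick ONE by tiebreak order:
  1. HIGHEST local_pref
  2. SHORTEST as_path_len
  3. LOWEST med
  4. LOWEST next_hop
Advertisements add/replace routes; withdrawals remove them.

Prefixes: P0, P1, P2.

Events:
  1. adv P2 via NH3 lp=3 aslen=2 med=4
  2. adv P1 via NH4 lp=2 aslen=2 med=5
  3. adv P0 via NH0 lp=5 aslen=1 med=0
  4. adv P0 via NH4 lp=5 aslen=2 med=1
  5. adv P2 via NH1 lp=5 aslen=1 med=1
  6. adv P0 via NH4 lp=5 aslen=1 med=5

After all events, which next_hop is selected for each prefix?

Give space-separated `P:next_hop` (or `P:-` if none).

Op 1: best P0=- P1=- P2=NH3
Op 2: best P0=- P1=NH4 P2=NH3
Op 3: best P0=NH0 P1=NH4 P2=NH3
Op 4: best P0=NH0 P1=NH4 P2=NH3
Op 5: best P0=NH0 P1=NH4 P2=NH1
Op 6: best P0=NH0 P1=NH4 P2=NH1

Answer: P0:NH0 P1:NH4 P2:NH1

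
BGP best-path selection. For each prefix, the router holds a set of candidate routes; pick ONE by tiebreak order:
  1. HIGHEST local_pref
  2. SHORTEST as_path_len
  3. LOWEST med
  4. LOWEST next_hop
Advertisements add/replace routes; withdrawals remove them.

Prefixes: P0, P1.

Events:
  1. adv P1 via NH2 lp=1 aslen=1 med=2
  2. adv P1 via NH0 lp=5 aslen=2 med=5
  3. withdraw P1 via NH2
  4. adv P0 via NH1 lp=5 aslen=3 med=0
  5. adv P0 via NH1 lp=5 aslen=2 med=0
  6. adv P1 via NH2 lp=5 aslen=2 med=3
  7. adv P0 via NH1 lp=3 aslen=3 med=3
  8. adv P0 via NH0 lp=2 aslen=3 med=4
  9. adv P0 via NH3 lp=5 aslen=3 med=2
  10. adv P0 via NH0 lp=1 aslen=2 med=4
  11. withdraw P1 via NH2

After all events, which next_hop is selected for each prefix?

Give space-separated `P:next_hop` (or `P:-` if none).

Answer: P0:NH3 P1:NH0

Derivation:
Op 1: best P0=- P1=NH2
Op 2: best P0=- P1=NH0
Op 3: best P0=- P1=NH0
Op 4: best P0=NH1 P1=NH0
Op 5: best P0=NH1 P1=NH0
Op 6: best P0=NH1 P1=NH2
Op 7: best P0=NH1 P1=NH2
Op 8: best P0=NH1 P1=NH2
Op 9: best P0=NH3 P1=NH2
Op 10: best P0=NH3 P1=NH2
Op 11: best P0=NH3 P1=NH0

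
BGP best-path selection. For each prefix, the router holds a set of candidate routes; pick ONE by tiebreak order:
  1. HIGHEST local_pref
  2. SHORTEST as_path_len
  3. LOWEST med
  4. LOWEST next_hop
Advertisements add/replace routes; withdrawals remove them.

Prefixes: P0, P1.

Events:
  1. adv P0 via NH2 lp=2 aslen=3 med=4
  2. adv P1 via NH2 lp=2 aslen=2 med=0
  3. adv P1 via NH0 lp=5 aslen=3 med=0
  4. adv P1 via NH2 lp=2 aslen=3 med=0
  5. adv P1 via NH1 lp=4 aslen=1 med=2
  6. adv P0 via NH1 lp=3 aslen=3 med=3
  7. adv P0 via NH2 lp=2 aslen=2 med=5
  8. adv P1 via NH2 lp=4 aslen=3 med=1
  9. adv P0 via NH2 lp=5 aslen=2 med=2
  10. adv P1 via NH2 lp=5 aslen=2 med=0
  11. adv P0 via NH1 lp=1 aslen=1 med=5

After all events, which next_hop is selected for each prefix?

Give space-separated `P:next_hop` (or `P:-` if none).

Answer: P0:NH2 P1:NH2

Derivation:
Op 1: best P0=NH2 P1=-
Op 2: best P0=NH2 P1=NH2
Op 3: best P0=NH2 P1=NH0
Op 4: best P0=NH2 P1=NH0
Op 5: best P0=NH2 P1=NH0
Op 6: best P0=NH1 P1=NH0
Op 7: best P0=NH1 P1=NH0
Op 8: best P0=NH1 P1=NH0
Op 9: best P0=NH2 P1=NH0
Op 10: best P0=NH2 P1=NH2
Op 11: best P0=NH2 P1=NH2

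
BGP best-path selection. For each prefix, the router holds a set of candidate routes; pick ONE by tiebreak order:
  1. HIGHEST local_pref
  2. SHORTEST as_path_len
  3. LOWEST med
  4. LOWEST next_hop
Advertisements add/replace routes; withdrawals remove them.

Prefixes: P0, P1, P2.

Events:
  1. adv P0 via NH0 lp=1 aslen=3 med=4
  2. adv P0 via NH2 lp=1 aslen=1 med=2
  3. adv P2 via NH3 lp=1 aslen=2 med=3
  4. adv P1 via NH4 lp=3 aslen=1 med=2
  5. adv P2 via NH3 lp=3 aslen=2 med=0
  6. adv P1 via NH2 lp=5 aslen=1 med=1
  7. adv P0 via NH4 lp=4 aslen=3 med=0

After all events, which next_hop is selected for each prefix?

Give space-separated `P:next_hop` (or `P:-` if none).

Answer: P0:NH4 P1:NH2 P2:NH3

Derivation:
Op 1: best P0=NH0 P1=- P2=-
Op 2: best P0=NH2 P1=- P2=-
Op 3: best P0=NH2 P1=- P2=NH3
Op 4: best P0=NH2 P1=NH4 P2=NH3
Op 5: best P0=NH2 P1=NH4 P2=NH3
Op 6: best P0=NH2 P1=NH2 P2=NH3
Op 7: best P0=NH4 P1=NH2 P2=NH3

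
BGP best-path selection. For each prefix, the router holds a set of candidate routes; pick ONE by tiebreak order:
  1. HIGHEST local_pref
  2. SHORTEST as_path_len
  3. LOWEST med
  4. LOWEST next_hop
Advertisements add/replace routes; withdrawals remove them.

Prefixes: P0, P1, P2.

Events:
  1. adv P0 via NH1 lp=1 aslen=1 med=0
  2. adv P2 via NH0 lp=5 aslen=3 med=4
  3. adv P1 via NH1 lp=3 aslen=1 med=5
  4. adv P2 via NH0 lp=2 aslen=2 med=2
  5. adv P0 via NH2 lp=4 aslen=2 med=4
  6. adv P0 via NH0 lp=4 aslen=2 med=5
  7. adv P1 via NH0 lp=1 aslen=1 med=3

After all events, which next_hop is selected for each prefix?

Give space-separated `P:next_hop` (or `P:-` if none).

Answer: P0:NH2 P1:NH1 P2:NH0

Derivation:
Op 1: best P0=NH1 P1=- P2=-
Op 2: best P0=NH1 P1=- P2=NH0
Op 3: best P0=NH1 P1=NH1 P2=NH0
Op 4: best P0=NH1 P1=NH1 P2=NH0
Op 5: best P0=NH2 P1=NH1 P2=NH0
Op 6: best P0=NH2 P1=NH1 P2=NH0
Op 7: best P0=NH2 P1=NH1 P2=NH0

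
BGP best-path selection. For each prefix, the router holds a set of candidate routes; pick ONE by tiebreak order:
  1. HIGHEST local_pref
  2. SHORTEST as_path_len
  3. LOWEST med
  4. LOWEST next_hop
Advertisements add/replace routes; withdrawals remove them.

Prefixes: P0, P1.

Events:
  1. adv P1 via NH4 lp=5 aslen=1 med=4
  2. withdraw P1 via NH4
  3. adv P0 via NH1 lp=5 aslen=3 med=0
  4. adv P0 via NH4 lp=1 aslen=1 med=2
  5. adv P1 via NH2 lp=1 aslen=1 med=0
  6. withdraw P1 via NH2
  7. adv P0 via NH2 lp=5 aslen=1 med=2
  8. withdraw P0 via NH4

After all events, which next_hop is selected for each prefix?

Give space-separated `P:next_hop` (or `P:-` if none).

Answer: P0:NH2 P1:-

Derivation:
Op 1: best P0=- P1=NH4
Op 2: best P0=- P1=-
Op 3: best P0=NH1 P1=-
Op 4: best P0=NH1 P1=-
Op 5: best P0=NH1 P1=NH2
Op 6: best P0=NH1 P1=-
Op 7: best P0=NH2 P1=-
Op 8: best P0=NH2 P1=-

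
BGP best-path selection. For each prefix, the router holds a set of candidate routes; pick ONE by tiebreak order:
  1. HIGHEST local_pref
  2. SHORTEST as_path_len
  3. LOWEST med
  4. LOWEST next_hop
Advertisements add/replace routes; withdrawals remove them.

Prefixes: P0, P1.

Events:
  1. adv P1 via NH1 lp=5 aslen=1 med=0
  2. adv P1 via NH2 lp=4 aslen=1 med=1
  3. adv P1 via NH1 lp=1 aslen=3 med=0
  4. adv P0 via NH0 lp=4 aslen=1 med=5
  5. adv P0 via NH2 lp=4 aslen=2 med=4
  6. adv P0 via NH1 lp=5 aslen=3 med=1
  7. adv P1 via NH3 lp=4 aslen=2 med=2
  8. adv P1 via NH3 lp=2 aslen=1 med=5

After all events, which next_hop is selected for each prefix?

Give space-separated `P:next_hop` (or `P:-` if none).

Op 1: best P0=- P1=NH1
Op 2: best P0=- P1=NH1
Op 3: best P0=- P1=NH2
Op 4: best P0=NH0 P1=NH2
Op 5: best P0=NH0 P1=NH2
Op 6: best P0=NH1 P1=NH2
Op 7: best P0=NH1 P1=NH2
Op 8: best P0=NH1 P1=NH2

Answer: P0:NH1 P1:NH2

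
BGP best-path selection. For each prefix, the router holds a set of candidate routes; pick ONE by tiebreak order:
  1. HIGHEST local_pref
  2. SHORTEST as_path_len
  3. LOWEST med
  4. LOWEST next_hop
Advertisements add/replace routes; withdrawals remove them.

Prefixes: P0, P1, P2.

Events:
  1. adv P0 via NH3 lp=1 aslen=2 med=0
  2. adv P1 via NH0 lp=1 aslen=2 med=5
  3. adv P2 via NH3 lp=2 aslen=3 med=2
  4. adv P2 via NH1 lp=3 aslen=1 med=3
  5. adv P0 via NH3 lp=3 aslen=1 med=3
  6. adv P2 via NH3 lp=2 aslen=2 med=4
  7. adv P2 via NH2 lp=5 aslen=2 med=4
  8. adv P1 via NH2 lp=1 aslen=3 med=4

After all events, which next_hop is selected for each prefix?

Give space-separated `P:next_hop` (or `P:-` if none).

Answer: P0:NH3 P1:NH0 P2:NH2

Derivation:
Op 1: best P0=NH3 P1=- P2=-
Op 2: best P0=NH3 P1=NH0 P2=-
Op 3: best P0=NH3 P1=NH0 P2=NH3
Op 4: best P0=NH3 P1=NH0 P2=NH1
Op 5: best P0=NH3 P1=NH0 P2=NH1
Op 6: best P0=NH3 P1=NH0 P2=NH1
Op 7: best P0=NH3 P1=NH0 P2=NH2
Op 8: best P0=NH3 P1=NH0 P2=NH2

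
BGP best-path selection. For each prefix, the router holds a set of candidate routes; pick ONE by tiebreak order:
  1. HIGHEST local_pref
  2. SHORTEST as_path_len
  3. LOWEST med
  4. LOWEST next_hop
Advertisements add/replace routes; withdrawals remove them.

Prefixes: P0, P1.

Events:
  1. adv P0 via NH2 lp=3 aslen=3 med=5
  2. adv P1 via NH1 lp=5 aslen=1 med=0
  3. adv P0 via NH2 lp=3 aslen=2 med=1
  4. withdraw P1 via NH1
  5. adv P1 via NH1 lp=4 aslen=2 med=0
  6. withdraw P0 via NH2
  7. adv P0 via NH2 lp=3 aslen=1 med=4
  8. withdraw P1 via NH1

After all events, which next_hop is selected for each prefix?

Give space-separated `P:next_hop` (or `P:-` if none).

Answer: P0:NH2 P1:-

Derivation:
Op 1: best P0=NH2 P1=-
Op 2: best P0=NH2 P1=NH1
Op 3: best P0=NH2 P1=NH1
Op 4: best P0=NH2 P1=-
Op 5: best P0=NH2 P1=NH1
Op 6: best P0=- P1=NH1
Op 7: best P0=NH2 P1=NH1
Op 8: best P0=NH2 P1=-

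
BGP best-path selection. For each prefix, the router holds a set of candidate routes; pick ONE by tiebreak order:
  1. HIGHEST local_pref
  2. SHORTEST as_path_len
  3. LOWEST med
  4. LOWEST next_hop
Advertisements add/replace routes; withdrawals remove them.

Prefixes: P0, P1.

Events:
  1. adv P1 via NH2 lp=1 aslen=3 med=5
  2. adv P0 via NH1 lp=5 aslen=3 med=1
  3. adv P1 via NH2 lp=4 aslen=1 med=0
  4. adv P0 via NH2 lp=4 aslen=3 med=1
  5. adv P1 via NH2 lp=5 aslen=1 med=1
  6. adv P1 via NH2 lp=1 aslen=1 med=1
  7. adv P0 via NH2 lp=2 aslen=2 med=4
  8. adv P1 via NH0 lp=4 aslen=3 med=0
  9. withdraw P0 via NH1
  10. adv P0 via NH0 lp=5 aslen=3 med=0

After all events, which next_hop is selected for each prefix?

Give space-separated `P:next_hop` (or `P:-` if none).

Op 1: best P0=- P1=NH2
Op 2: best P0=NH1 P1=NH2
Op 3: best P0=NH1 P1=NH2
Op 4: best P0=NH1 P1=NH2
Op 5: best P0=NH1 P1=NH2
Op 6: best P0=NH1 P1=NH2
Op 7: best P0=NH1 P1=NH2
Op 8: best P0=NH1 P1=NH0
Op 9: best P0=NH2 P1=NH0
Op 10: best P0=NH0 P1=NH0

Answer: P0:NH0 P1:NH0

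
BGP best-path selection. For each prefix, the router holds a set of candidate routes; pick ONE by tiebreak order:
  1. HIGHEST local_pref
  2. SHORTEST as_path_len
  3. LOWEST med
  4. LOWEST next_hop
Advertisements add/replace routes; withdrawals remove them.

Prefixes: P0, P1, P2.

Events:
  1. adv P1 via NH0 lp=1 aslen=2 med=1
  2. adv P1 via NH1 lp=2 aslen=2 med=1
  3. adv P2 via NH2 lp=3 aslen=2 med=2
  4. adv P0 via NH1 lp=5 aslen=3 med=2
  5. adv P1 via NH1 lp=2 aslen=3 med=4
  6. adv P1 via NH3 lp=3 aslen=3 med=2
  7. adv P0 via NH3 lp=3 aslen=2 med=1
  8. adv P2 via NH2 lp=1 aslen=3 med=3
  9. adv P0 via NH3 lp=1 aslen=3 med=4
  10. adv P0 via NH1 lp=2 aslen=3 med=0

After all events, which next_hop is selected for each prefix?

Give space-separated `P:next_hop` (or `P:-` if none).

Op 1: best P0=- P1=NH0 P2=-
Op 2: best P0=- P1=NH1 P2=-
Op 3: best P0=- P1=NH1 P2=NH2
Op 4: best P0=NH1 P1=NH1 P2=NH2
Op 5: best P0=NH1 P1=NH1 P2=NH2
Op 6: best P0=NH1 P1=NH3 P2=NH2
Op 7: best P0=NH1 P1=NH3 P2=NH2
Op 8: best P0=NH1 P1=NH3 P2=NH2
Op 9: best P0=NH1 P1=NH3 P2=NH2
Op 10: best P0=NH1 P1=NH3 P2=NH2

Answer: P0:NH1 P1:NH3 P2:NH2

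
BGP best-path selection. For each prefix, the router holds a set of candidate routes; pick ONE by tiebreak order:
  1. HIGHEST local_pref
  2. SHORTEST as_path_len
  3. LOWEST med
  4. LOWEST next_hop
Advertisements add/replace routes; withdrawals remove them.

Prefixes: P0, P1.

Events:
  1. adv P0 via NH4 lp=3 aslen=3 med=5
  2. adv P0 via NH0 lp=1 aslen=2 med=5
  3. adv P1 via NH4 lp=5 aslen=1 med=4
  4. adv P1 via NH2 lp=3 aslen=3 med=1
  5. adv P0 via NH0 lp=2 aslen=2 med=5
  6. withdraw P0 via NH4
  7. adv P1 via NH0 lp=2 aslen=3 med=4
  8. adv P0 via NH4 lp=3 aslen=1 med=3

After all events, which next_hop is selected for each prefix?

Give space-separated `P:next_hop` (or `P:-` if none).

Answer: P0:NH4 P1:NH4

Derivation:
Op 1: best P0=NH4 P1=-
Op 2: best P0=NH4 P1=-
Op 3: best P0=NH4 P1=NH4
Op 4: best P0=NH4 P1=NH4
Op 5: best P0=NH4 P1=NH4
Op 6: best P0=NH0 P1=NH4
Op 7: best P0=NH0 P1=NH4
Op 8: best P0=NH4 P1=NH4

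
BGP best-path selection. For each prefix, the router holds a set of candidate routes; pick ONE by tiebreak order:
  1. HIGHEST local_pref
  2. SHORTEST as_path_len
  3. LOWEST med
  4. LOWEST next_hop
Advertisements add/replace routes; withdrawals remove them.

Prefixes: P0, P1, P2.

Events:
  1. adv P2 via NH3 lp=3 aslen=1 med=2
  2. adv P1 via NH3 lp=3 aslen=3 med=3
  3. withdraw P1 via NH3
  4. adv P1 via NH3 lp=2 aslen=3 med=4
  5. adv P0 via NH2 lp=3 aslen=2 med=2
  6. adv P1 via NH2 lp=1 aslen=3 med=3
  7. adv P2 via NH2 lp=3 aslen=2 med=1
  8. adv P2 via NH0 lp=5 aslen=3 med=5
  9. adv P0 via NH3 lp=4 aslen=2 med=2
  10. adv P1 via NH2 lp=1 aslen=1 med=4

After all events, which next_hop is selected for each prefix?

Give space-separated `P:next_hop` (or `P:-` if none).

Op 1: best P0=- P1=- P2=NH3
Op 2: best P0=- P1=NH3 P2=NH3
Op 3: best P0=- P1=- P2=NH3
Op 4: best P0=- P1=NH3 P2=NH3
Op 5: best P0=NH2 P1=NH3 P2=NH3
Op 6: best P0=NH2 P1=NH3 P2=NH3
Op 7: best P0=NH2 P1=NH3 P2=NH3
Op 8: best P0=NH2 P1=NH3 P2=NH0
Op 9: best P0=NH3 P1=NH3 P2=NH0
Op 10: best P0=NH3 P1=NH3 P2=NH0

Answer: P0:NH3 P1:NH3 P2:NH0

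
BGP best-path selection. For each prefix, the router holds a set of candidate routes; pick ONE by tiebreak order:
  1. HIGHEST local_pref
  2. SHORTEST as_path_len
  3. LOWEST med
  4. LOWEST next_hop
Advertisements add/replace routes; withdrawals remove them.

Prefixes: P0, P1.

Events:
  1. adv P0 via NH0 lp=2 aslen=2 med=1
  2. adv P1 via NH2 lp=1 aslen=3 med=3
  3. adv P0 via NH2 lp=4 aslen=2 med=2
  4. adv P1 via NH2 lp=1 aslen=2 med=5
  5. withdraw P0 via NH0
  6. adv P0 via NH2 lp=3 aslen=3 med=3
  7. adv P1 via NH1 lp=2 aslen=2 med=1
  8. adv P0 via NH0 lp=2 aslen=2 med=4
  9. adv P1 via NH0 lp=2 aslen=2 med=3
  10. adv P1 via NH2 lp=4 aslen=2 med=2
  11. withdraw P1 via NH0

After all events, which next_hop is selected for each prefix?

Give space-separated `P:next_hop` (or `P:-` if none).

Answer: P0:NH2 P1:NH2

Derivation:
Op 1: best P0=NH0 P1=-
Op 2: best P0=NH0 P1=NH2
Op 3: best P0=NH2 P1=NH2
Op 4: best P0=NH2 P1=NH2
Op 5: best P0=NH2 P1=NH2
Op 6: best P0=NH2 P1=NH2
Op 7: best P0=NH2 P1=NH1
Op 8: best P0=NH2 P1=NH1
Op 9: best P0=NH2 P1=NH1
Op 10: best P0=NH2 P1=NH2
Op 11: best P0=NH2 P1=NH2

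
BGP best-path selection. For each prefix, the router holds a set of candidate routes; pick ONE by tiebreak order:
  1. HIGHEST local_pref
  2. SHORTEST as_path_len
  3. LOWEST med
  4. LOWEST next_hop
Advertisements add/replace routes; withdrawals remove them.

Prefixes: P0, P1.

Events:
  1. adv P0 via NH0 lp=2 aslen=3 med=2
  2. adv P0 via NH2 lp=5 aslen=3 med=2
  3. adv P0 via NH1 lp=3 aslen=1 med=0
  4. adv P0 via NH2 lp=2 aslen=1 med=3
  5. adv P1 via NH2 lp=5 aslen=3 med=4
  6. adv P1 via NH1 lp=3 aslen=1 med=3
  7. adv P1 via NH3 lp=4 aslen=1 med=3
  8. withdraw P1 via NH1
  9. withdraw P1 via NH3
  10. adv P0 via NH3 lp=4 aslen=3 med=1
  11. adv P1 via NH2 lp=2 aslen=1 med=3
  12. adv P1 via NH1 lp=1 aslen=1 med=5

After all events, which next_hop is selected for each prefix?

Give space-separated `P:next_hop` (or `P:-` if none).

Op 1: best P0=NH0 P1=-
Op 2: best P0=NH2 P1=-
Op 3: best P0=NH2 P1=-
Op 4: best P0=NH1 P1=-
Op 5: best P0=NH1 P1=NH2
Op 6: best P0=NH1 P1=NH2
Op 7: best P0=NH1 P1=NH2
Op 8: best P0=NH1 P1=NH2
Op 9: best P0=NH1 P1=NH2
Op 10: best P0=NH3 P1=NH2
Op 11: best P0=NH3 P1=NH2
Op 12: best P0=NH3 P1=NH2

Answer: P0:NH3 P1:NH2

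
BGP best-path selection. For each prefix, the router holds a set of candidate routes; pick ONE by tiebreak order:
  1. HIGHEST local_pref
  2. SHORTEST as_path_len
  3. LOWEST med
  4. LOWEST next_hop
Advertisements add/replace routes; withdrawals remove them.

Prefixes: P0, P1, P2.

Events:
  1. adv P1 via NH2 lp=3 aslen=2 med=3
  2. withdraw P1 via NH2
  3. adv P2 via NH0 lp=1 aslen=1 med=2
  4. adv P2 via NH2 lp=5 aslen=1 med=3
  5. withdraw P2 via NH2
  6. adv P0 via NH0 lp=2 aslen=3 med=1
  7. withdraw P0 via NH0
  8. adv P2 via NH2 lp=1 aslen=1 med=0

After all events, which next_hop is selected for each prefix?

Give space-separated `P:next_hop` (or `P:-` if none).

Op 1: best P0=- P1=NH2 P2=-
Op 2: best P0=- P1=- P2=-
Op 3: best P0=- P1=- P2=NH0
Op 4: best P0=- P1=- P2=NH2
Op 5: best P0=- P1=- P2=NH0
Op 6: best P0=NH0 P1=- P2=NH0
Op 7: best P0=- P1=- P2=NH0
Op 8: best P0=- P1=- P2=NH2

Answer: P0:- P1:- P2:NH2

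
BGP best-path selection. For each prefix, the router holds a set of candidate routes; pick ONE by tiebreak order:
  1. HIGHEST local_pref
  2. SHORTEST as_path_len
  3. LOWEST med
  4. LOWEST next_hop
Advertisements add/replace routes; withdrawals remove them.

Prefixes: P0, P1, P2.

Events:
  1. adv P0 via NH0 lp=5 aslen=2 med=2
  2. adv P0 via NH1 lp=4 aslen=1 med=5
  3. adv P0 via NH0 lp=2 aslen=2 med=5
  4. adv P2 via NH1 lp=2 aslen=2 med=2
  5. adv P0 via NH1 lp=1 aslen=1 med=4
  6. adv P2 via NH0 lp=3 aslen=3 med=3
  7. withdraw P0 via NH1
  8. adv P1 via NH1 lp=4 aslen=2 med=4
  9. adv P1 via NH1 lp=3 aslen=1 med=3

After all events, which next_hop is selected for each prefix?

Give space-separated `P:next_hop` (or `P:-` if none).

Op 1: best P0=NH0 P1=- P2=-
Op 2: best P0=NH0 P1=- P2=-
Op 3: best P0=NH1 P1=- P2=-
Op 4: best P0=NH1 P1=- P2=NH1
Op 5: best P0=NH0 P1=- P2=NH1
Op 6: best P0=NH0 P1=- P2=NH0
Op 7: best P0=NH0 P1=- P2=NH0
Op 8: best P0=NH0 P1=NH1 P2=NH0
Op 9: best P0=NH0 P1=NH1 P2=NH0

Answer: P0:NH0 P1:NH1 P2:NH0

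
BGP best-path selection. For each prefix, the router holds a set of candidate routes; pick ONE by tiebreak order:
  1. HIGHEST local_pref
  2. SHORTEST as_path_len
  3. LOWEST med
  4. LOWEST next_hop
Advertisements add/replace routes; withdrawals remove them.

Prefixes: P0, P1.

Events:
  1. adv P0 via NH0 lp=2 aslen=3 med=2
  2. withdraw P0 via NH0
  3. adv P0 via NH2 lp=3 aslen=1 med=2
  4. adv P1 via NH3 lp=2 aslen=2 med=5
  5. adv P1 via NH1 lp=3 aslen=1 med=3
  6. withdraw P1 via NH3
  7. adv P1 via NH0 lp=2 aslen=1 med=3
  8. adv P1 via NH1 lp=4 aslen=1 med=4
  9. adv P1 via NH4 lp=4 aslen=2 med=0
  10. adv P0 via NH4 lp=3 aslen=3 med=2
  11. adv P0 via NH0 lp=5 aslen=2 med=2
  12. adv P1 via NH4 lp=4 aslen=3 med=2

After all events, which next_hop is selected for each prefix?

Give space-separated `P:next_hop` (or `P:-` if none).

Answer: P0:NH0 P1:NH1

Derivation:
Op 1: best P0=NH0 P1=-
Op 2: best P0=- P1=-
Op 3: best P0=NH2 P1=-
Op 4: best P0=NH2 P1=NH3
Op 5: best P0=NH2 P1=NH1
Op 6: best P0=NH2 P1=NH1
Op 7: best P0=NH2 P1=NH1
Op 8: best P0=NH2 P1=NH1
Op 9: best P0=NH2 P1=NH1
Op 10: best P0=NH2 P1=NH1
Op 11: best P0=NH0 P1=NH1
Op 12: best P0=NH0 P1=NH1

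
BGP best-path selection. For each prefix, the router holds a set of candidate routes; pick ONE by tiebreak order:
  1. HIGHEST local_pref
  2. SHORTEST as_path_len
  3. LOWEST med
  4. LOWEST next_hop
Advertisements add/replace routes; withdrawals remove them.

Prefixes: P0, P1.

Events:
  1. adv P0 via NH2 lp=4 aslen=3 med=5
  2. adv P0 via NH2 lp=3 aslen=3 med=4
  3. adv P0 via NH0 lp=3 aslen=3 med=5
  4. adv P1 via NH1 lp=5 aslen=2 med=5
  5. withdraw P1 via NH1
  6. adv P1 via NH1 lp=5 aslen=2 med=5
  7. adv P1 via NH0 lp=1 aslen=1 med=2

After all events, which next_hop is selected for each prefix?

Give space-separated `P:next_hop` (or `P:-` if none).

Op 1: best P0=NH2 P1=-
Op 2: best P0=NH2 P1=-
Op 3: best P0=NH2 P1=-
Op 4: best P0=NH2 P1=NH1
Op 5: best P0=NH2 P1=-
Op 6: best P0=NH2 P1=NH1
Op 7: best P0=NH2 P1=NH1

Answer: P0:NH2 P1:NH1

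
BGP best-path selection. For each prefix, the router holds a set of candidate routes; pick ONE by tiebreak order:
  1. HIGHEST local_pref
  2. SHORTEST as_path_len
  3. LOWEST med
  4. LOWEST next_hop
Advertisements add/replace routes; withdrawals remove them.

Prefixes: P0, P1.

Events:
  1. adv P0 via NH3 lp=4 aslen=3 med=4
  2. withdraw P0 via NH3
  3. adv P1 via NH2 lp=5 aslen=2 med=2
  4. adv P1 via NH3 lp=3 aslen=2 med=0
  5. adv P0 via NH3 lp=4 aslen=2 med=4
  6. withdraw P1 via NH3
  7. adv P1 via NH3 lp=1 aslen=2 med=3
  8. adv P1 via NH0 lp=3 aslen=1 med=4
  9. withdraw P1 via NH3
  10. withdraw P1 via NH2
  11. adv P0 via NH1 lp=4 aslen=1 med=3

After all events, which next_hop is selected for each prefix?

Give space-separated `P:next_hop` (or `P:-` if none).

Op 1: best P0=NH3 P1=-
Op 2: best P0=- P1=-
Op 3: best P0=- P1=NH2
Op 4: best P0=- P1=NH2
Op 5: best P0=NH3 P1=NH2
Op 6: best P0=NH3 P1=NH2
Op 7: best P0=NH3 P1=NH2
Op 8: best P0=NH3 P1=NH2
Op 9: best P0=NH3 P1=NH2
Op 10: best P0=NH3 P1=NH0
Op 11: best P0=NH1 P1=NH0

Answer: P0:NH1 P1:NH0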